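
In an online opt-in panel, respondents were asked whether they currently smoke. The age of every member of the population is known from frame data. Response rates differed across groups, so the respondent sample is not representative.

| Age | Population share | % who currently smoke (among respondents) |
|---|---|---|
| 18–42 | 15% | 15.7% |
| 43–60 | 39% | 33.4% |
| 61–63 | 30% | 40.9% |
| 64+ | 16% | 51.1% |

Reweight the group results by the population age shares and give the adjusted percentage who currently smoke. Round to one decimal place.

35.8%

Weight each group's respondent value by its population share:
  18–42: 0.15 × 15.7 = 2.355
  43–60: 0.39 × 33.4 = 13.026
  61–63: 0.3 × 40.9 = 12.27
  64+: 0.16 × 51.1 = 8.176
Post-stratified estimate = 35.827 → 35.8%.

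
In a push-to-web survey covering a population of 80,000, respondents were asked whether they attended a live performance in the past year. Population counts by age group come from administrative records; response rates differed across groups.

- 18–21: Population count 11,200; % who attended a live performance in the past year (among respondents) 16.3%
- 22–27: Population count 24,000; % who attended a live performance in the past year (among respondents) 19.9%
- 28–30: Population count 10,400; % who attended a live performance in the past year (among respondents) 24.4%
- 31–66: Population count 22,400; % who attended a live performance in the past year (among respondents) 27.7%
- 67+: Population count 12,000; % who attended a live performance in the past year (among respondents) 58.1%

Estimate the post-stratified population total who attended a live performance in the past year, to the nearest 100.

22,300

Each cell contributes its population count × the respondent rate:
  18–21: 11,200 × 16.3% = 1825.6
  22–27: 24,000 × 19.9% = 4776
  28–30: 10,400 × 24.4% = 2537.6
  31–66: 22,400 × 27.7% = 6204.8
  67+: 12,000 × 58.1% = 6972
Estimated total = 22,316 → 22,300.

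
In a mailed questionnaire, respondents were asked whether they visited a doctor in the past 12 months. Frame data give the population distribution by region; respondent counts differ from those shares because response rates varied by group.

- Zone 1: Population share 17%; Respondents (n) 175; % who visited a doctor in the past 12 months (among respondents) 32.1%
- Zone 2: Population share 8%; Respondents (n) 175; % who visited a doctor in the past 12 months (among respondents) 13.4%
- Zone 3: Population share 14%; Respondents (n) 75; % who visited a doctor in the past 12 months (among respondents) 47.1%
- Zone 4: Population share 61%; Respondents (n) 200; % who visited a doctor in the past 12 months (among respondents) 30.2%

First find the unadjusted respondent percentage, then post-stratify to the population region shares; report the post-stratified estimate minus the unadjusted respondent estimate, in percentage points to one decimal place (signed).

Unadjusted (pooled respondent) estimate weights by respondent counts:
  (175/625)×32.1 + (175/625)×13.4 + (75/625)×47.1 + (200/625)×30.2 = 28.056%
Reweighting by population region shares:
  0.17×32.1 + 0.08×13.4 + 0.14×47.1 + 0.61×30.2 = 31.545%
Difference = 31.545 − 28.056 = 3.489 pp.

+3.5 percentage points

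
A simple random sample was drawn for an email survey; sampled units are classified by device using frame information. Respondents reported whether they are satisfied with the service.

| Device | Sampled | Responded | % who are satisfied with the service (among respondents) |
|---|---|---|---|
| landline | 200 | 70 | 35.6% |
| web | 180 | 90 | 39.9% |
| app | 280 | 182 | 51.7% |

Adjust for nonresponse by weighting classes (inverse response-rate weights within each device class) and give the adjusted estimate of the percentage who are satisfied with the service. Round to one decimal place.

43.6%

Class response rates: landline 70/200 = 35%, web 90/180 = 50%, app 182/280 = 65%.
Each respondent's weight = sampled/responded in their class; summing within a class gives n_sampled, so:
  landline: 200 × 35.6 = 7120
  web: 180 × 39.9 = 7182
  app: 280 × 51.7 = 14,476
Adjusted estimate = 28,778 / 660 = 43.603 → 43.6%.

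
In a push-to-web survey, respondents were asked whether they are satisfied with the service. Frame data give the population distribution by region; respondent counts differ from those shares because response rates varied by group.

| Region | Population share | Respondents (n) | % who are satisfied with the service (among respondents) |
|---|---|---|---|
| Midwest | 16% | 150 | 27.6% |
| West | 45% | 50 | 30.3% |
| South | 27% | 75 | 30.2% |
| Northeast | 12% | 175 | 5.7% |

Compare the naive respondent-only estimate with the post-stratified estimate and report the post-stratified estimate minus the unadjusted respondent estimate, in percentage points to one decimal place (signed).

Without adjustment, the pooled respondent share is:
  (150/450)×27.6 + (50/450)×30.3 + (75/450)×30.2 + (175/450)×5.7 = 19.8167%
Post-stratifying to population shares instead:
  0.16×27.6 + 0.45×30.3 + 0.27×30.2 + 0.12×5.7 = 26.889%
Difference = 26.889 − 19.8167 = 7.0723 pp.

+7.1 percentage points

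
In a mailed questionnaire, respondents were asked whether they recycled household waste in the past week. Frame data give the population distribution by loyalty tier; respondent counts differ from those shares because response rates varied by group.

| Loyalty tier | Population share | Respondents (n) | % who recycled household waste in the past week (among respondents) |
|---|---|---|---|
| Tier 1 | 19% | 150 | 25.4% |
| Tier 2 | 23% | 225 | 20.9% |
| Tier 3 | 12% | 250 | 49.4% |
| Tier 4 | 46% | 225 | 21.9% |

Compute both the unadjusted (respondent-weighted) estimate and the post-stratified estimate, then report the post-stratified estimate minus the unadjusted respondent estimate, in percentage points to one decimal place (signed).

-4.7 percentage points

Naive respondent-only estimate (weights = respondent counts):
  (150/850)×25.4 + (225/850)×20.9 + (250/850)×49.4 + (225/850)×21.9 = 30.3412%
Post-stratifying to population shares instead:
  0.19×25.4 + 0.23×20.9 + 0.12×49.4 + 0.46×21.9 = 25.635%
Difference = 25.635 − 30.3412 = -4.7062 pp.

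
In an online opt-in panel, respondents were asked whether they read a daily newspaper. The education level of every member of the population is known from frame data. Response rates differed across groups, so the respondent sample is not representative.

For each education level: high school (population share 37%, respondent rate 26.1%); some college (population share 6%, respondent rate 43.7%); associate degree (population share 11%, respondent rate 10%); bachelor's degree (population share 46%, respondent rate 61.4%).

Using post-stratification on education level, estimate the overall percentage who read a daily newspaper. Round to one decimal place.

Each cell contributes population-share × respondent value:
  high school: 0.37 × 26.1 = 9.657
  some college: 0.06 × 43.7 = 2.622
  associate degree: 0.11 × 10 = 1.1
  bachelor's degree: 0.46 × 61.4 = 28.244
Post-stratified estimate = 41.623 → 41.6%.

41.6%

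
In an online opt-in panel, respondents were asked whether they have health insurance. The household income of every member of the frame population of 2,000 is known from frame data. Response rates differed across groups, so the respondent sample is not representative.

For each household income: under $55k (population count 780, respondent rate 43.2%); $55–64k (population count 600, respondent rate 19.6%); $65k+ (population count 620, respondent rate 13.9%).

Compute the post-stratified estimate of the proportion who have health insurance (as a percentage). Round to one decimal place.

Post-stratification weights by population share, not respondent share:
  under $55k: (780/2,000) × 43.2 = 16.848
  $55–64k: (600/2,000) × 19.6 = 5.88
  $65k+: (620/2,000) × 13.9 = 4.309
Post-stratified estimate = 27.037 → 27.0%.

27.0%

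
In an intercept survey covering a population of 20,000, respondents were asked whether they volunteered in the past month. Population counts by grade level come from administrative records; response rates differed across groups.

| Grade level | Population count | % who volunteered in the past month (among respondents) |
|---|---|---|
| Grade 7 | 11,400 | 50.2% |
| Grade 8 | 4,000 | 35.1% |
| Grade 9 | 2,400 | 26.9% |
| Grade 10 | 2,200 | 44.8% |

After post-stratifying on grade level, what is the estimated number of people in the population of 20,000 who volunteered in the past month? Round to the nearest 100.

8,800

Apply each group's respondent rate to its population count:
  Grade 7: 11,400 × 50.2% = 5722.8
  Grade 8: 4,000 × 35.1% = 1404
  Grade 9: 2,400 × 26.9% = 645.6
  Grade 10: 2,200 × 44.8% = 985.6
Estimated total = 8758 → 8,800.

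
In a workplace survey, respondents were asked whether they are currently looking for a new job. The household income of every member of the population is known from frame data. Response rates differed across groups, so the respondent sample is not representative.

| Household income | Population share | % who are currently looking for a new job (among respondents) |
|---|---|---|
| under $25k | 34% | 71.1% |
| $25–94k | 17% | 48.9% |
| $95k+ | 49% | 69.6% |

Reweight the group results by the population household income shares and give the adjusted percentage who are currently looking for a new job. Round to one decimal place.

Weight each group's respondent value by its population share:
  under $25k: 0.34 × 71.1 = 24.174
  $25–94k: 0.17 × 48.9 = 8.313
  $95k+: 0.49 × 69.6 = 34.104
Post-stratified estimate = 66.591 → 66.6%.

66.6%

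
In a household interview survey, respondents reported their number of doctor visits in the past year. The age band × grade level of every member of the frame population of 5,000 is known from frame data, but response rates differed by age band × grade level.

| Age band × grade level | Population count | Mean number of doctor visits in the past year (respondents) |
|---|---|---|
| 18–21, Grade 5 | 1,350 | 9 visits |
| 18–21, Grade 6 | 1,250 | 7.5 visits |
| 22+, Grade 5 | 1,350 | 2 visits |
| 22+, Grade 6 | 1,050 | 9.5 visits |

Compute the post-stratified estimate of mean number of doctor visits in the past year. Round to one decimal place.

6.8

Each cell contributes population-share × respondent value:
  18–21, Grade 5: (1,350/5,000) × 9 = 2.43
  18–21, Grade 6: (1,250/5,000) × 7.5 = 1.875
  22+, Grade 5: (1,350/5,000) × 2 = 0.54
  22+, Grade 6: (1,050/5,000) × 9.5 = 1.995
Post-stratified estimate = 6.84 → 6.8.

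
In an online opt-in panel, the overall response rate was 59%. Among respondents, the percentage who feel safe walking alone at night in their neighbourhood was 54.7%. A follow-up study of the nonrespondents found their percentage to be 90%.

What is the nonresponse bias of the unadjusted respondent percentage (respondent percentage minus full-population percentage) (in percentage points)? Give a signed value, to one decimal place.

Nonresponse fraction = 1 − 0.59 = 0.41.
Bias = (nonresponse fraction) × (respondent percentage − nonrespondent percentage)
     = 0.41 × (54.7 − 90) = 0.41 × -35.3 = -14.473.

-14.5 percentage points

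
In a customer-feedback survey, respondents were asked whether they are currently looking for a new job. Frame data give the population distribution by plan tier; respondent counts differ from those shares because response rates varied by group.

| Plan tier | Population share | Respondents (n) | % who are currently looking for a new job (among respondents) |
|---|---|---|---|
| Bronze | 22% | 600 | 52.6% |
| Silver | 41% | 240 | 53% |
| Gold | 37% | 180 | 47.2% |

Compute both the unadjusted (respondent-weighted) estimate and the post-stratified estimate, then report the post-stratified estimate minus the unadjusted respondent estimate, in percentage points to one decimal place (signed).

-1.0 percentage points

Without adjustment, the pooled respondent share is:
  (600/1020)×52.6 + (240/1020)×53 + (180/1020)×47.2 = 51.7412%
Reweighting by population plan tier shares:
  0.22×52.6 + 0.41×53 + 0.37×47.2 = 50.766%
Difference = 50.766 − 51.7412 = -0.9752 pp.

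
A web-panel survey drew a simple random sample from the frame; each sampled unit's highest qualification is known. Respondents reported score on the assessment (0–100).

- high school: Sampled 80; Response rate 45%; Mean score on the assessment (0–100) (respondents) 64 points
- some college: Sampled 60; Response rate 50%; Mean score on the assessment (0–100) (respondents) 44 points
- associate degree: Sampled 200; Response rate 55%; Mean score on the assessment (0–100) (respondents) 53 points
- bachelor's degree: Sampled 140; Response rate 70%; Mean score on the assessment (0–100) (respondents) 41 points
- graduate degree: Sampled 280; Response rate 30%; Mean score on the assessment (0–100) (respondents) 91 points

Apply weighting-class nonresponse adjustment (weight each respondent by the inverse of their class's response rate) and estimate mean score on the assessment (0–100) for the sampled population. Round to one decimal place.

Each respondent's weight = sampled/responded in their class; summing within a class gives n_sampled, so:
  high school: 80 × 64 = 5120
  some college: 60 × 44 = 2640
  associate degree: 200 × 53 = 10,600
  bachelor's degree: 140 × 41 = 5740
  graduate degree: 280 × 91 = 25,480
Adjusted estimate = 49,580 / 760 = 65.2368 → 65.2.

65.2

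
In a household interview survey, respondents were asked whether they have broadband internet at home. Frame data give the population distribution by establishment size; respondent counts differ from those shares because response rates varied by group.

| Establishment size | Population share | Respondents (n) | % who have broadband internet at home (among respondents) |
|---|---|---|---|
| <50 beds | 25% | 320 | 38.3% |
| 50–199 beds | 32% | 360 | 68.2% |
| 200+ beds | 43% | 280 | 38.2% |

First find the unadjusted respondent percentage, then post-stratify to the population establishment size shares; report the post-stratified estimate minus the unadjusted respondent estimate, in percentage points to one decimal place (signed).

-1.7 percentage points

Naive respondent-only estimate (weights = respondent counts):
  (320/960)×38.3 + (360/960)×68.2 + (280/960)×38.2 = 49.4833%
Post-stratifying to population shares instead:
  0.25×38.3 + 0.32×68.2 + 0.43×38.2 = 47.825%
Difference = 47.825 − 49.4833 = -1.6583 pp.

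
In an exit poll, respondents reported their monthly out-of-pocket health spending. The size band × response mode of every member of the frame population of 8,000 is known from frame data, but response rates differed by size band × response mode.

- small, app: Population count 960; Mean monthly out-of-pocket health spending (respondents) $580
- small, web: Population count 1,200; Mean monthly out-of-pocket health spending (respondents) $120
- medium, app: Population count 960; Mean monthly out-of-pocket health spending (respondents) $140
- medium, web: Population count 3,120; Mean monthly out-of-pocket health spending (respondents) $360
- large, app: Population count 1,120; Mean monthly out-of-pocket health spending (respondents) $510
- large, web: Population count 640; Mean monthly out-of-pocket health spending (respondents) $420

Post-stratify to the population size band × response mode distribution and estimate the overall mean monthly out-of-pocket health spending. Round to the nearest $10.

Weight each group's respondent value by its population share:
  small, app: (960/8,000) × 580 = 69.6
  small, web: (1,200/8,000) × 120 = 18
  medium, app: (960/8,000) × 140 = 16.8
  medium, web: (3,120/8,000) × 360 = 140.4
  large, app: (1,120/8,000) × 510 = 71.4
  large, web: (640/8,000) × 420 = 33.6
Post-stratified estimate = 349.8 → $350.

$350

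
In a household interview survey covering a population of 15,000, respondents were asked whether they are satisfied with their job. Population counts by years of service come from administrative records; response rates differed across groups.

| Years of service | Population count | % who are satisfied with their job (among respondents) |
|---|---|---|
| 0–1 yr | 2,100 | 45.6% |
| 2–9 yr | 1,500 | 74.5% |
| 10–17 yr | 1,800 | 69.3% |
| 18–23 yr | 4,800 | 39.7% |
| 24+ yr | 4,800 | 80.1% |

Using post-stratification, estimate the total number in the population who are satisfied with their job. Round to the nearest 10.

Each cell contributes its population count × the respondent rate:
  0–1 yr: 2,100 × 45.6% = 957.6
  2–9 yr: 1,500 × 74.5% = 1117.5
  10–17 yr: 1,800 × 69.3% = 1247.4
  18–23 yr: 4,800 × 39.7% = 1905.6
  24+ yr: 4,800 × 80.1% = 3844.8
Estimated total = 9072.9 → 9,070.

9,070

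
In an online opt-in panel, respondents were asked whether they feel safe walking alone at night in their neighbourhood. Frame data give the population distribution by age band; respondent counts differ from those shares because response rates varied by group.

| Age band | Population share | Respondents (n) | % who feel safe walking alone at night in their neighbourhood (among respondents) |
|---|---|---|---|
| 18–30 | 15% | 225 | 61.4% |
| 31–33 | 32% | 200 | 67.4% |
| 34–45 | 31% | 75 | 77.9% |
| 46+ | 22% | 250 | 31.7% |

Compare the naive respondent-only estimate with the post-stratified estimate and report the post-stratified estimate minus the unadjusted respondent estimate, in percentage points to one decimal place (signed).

Without adjustment, the pooled respondent share is:
  (225/750)×61.4 + (200/750)×67.4 + (75/750)×77.9 + (250/750)×31.7 = 54.75%
Reweighting by population age band shares:
  0.15×61.4 + 0.32×67.4 + 0.31×77.9 + 0.22×31.7 = 61.901%
Difference = 61.901 − 54.75 = 7.151 pp.

+7.2 percentage points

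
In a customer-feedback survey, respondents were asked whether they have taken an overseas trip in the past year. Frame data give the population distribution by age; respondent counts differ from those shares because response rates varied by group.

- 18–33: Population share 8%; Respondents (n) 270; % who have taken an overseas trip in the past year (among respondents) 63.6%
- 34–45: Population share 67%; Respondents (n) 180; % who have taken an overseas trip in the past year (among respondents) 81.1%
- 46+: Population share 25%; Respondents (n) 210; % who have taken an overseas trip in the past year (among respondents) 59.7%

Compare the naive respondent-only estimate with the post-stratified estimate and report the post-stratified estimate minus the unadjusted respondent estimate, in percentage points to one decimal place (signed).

+7.2 percentage points

Without adjustment, the pooled respondent share is:
  (270/660)×63.6 + (180/660)×81.1 + (210/660)×59.7 = 67.1318%
Post-stratified estimate weights by population shares:
  0.08×63.6 + 0.67×81.1 + 0.25×59.7 = 74.35%
Difference = 74.35 − 67.1318 = 7.2182 pp.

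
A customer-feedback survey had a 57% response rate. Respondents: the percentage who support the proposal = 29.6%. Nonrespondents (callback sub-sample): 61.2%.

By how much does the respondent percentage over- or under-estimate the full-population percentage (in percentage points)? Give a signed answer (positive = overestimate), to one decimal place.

Nonresponse fraction = 1 − 0.57 = 0.43.
Bias = (nonresponse fraction) × (respondent percentage − nonrespondent percentage)
     = 0.43 × (29.6 − 61.2) = 0.43 × -31.6 = -13.588.

-13.6 percentage points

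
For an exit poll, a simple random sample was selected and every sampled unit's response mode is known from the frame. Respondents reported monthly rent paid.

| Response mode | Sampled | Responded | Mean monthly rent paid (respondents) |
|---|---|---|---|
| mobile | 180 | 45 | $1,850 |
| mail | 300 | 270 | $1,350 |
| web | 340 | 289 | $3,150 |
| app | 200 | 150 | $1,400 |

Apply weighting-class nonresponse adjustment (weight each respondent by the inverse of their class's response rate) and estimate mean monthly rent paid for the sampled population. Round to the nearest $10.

Response rates by class: mobile 45/180 = 25%, mail 270/300 = 90%, web 289/340 = 85%, app 150/200 = 75%.
Inverse-response-rate weighting restores each class to its sampled count, so class totals weight by n_sampled:
  mobile: 180 × 1850 = 333,000
  mail: 300 × 1350 = 405,000
  web: 340 × 3150 = 1,071,000
  app: 200 × 1400 = 280,000
Adjusted estimate = 2,089,000 / 1,020 = 2048.04 → $2,050.

$2,050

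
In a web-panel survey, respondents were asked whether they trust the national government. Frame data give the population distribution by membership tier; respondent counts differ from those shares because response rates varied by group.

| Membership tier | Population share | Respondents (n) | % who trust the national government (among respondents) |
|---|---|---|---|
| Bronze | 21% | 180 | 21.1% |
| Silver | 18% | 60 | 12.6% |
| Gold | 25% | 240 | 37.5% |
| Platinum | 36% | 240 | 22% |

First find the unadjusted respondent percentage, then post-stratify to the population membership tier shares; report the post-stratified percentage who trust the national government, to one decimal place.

24.0%

Naive respondent-only estimate (weights = respondent counts):
  (180/720)×21.1 + (60/720)×12.6 + (240/720)×37.5 + (240/720)×22 = 26.1583%
Post-stratified estimate weights by population shares:
  0.21×21.1 + 0.18×12.6 + 0.25×37.5 + 0.36×22 = 23.994%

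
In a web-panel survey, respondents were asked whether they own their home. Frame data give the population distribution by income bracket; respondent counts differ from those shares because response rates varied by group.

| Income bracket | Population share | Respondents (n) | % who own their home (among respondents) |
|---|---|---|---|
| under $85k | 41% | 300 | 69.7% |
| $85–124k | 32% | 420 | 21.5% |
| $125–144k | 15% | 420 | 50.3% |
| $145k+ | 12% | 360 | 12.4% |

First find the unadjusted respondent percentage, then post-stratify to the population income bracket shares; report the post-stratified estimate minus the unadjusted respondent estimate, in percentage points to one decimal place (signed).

+7.5 percentage points

Naive respondent-only estimate (weights = respondent counts):
  (300/1500)×69.7 + (420/1500)×21.5 + (420/1500)×50.3 + (360/1500)×12.4 = 37.02%
Reweighting by population income bracket shares:
  0.41×69.7 + 0.32×21.5 + 0.15×50.3 + 0.12×12.4 = 44.49%
Difference = 44.49 − 37.02 = 7.47 pp.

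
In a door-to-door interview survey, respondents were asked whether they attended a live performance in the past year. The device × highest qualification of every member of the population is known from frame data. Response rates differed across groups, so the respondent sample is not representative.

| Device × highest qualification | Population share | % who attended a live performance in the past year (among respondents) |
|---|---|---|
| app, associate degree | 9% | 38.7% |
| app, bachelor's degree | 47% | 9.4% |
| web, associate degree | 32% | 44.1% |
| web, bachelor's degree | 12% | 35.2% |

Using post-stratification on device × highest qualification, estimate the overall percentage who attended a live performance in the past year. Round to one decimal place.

Each cell contributes population-share × respondent value:
  app, associate degree: 0.09 × 38.7 = 3.483
  app, bachelor's degree: 0.47 × 9.4 = 4.418
  web, associate degree: 0.32 × 44.1 = 14.112
  web, bachelor's degree: 0.12 × 35.2 = 4.224
Post-stratified estimate = 26.237 → 26.2%.

26.2%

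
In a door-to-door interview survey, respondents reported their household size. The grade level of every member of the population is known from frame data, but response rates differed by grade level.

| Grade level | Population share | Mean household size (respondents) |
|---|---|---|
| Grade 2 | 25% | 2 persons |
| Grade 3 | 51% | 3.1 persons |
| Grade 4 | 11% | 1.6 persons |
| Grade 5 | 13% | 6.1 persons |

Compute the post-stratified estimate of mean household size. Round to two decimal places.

Weight each group's respondent value by its population share:
  Grade 2: 0.25 × 2 = 0.5
  Grade 3: 0.51 × 3.1 = 1.581
  Grade 4: 0.11 × 1.6 = 0.176
  Grade 5: 0.13 × 6.1 = 0.793
Post-stratified estimate = 3.05 → 3.05.

3.05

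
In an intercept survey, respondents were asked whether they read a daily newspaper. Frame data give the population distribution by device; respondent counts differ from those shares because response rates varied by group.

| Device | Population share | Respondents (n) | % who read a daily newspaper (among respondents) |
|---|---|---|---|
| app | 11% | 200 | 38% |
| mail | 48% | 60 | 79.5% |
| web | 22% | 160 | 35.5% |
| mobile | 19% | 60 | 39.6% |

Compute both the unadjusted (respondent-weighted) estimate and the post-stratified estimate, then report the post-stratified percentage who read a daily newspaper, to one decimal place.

57.7%

Without adjustment, the pooled respondent share is:
  (200/480)×38 + (60/480)×79.5 + (160/480)×35.5 + (60/480)×39.6 = 42.5542%
Post-stratified estimate weights by population shares:
  0.11×38 + 0.48×79.5 + 0.22×35.5 + 0.19×39.6 = 57.674%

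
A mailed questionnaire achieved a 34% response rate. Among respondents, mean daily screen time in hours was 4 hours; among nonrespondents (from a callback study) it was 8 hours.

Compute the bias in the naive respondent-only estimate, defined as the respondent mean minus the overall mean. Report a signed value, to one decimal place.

-2.6

Nonresponse fraction = 1 − 0.34 = 0.66.
Bias = (nonresponse fraction) × (respondent mean − nonrespondent mean)
     = 0.66 × (4 − 8) = 0.66 × -4 = -2.64.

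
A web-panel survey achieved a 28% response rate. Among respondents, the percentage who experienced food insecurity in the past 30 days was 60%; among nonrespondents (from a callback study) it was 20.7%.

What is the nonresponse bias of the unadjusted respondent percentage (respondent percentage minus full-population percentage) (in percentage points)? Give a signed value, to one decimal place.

Nonresponse fraction = 1 − 0.28 = 0.72.
Bias = (nonresponse fraction) × (respondent percentage − nonrespondent percentage)
     = 0.72 × (60 − 20.7) = 0.72 × 39.3 = 28.296.

+28.3 percentage points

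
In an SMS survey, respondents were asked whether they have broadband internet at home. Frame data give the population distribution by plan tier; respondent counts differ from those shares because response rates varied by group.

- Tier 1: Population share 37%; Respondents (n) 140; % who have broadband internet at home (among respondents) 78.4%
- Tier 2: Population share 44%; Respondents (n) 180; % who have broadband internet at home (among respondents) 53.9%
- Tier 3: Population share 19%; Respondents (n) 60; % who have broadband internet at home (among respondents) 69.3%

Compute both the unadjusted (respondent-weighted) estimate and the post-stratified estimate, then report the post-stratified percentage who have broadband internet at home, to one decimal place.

Unadjusted (pooled respondent) estimate weights by respondent counts:
  (140/380)×78.4 + (180/380)×53.9 + (60/380)×69.3 = 65.3579%
Post-stratified estimate weights by population shares:
  0.37×78.4 + 0.44×53.9 + 0.19×69.3 = 65.891%

65.9%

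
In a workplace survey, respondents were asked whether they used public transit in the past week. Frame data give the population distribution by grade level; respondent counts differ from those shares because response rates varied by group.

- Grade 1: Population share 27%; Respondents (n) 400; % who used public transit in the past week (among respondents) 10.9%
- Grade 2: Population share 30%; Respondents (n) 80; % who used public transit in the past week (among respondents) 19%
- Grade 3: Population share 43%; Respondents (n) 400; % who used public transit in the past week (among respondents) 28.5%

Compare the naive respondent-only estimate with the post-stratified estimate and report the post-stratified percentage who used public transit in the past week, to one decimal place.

Unadjusted (pooled respondent) estimate weights by respondent counts:
  (400/880)×10.9 + (80/880)×19 + (400/880)×28.5 = 19.6364%
Reweighting by population grade level shares:
  0.27×10.9 + 0.3×19 + 0.43×28.5 = 20.898%

20.9%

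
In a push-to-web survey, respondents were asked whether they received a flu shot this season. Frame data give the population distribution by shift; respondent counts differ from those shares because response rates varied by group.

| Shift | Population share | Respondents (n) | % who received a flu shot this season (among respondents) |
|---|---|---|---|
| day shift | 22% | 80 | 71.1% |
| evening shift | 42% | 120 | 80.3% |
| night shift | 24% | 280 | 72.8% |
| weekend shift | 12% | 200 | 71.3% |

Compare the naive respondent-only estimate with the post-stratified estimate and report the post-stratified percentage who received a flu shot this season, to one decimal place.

75.4%

Naive respondent-only estimate (weights = respondent counts):
  (80/680)×71.1 + (120/680)×80.3 + (280/680)×72.8 + (200/680)×71.3 = 73.4824%
Reweighting by population shift shares:
  0.22×71.1 + 0.42×80.3 + 0.24×72.8 + 0.12×71.3 = 75.396%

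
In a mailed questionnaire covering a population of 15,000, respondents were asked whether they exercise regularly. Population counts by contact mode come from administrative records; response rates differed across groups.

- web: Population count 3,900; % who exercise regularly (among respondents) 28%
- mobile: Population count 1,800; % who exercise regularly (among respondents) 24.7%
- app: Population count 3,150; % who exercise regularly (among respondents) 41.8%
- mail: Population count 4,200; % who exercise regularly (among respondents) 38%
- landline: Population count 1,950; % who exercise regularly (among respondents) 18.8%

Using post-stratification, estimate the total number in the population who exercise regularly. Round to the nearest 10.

4,820

Each cell contributes its population count × the respondent rate:
  web: 3,900 × 28% = 1092
  mobile: 1,800 × 24.7% = 444.6
  app: 3,150 × 41.8% = 1316.7
  mail: 4,200 × 38% = 1596
  landline: 1,950 × 18.8% = 366.6
Estimated total = 4815.9 → 4,820.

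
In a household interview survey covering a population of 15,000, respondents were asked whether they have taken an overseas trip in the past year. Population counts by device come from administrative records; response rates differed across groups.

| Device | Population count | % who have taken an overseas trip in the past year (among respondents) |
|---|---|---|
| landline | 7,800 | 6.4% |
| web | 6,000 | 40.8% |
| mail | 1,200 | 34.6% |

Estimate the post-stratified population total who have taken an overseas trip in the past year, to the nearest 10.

3,360

Each cell contributes its population count × the respondent rate:
  landline: 7,800 × 6.4% = 499.2
  web: 6,000 × 40.8% = 2448
  mail: 1,200 × 34.6% = 415.2
Estimated total = 3362.4 → 3,360.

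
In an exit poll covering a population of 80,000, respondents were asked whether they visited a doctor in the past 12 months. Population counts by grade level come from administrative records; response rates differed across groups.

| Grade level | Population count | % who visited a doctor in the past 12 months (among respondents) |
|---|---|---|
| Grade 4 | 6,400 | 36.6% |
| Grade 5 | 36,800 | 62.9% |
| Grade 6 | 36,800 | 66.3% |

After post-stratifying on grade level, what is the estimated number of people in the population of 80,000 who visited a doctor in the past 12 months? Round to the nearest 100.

Apply each group's respondent rate to its population count:
  Grade 4: 6,400 × 36.6% = 2342.4
  Grade 5: 36,800 × 62.9% = 23147.2
  Grade 6: 36,800 × 66.3% = 24398.4
Estimated total = 49,888 → 49,900.

49,900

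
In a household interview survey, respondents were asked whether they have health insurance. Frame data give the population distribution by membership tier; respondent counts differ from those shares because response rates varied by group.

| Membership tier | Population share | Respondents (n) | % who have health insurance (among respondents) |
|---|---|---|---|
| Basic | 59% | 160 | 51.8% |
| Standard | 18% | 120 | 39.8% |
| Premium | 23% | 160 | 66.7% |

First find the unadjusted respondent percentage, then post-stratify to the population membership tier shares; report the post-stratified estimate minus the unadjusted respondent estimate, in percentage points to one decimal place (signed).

-0.9 percentage points

Without adjustment, the pooled respondent share is:
  (160/440)×51.8 + (120/440)×39.8 + (160/440)×66.7 = 53.9455%
Post-stratified estimate weights by population shares:
  0.59×51.8 + 0.18×39.8 + 0.23×66.7 = 53.067%
Difference = 53.067 − 53.9455 = -0.8785 pp.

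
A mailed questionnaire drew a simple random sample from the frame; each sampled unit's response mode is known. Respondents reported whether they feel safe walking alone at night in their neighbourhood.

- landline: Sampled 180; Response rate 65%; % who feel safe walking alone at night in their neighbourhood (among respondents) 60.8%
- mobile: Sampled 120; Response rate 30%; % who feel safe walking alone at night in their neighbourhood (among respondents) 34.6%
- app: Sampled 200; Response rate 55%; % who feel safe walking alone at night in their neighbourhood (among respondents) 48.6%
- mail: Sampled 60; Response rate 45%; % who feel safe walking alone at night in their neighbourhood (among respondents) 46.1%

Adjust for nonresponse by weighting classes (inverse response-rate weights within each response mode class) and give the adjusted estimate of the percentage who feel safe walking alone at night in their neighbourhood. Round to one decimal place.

With weight = n_sampled/n_responded per class, the weighted class total is n_sampled:
  landline: 180 × 60.8 = 10,944
  mobile: 120 × 34.6 = 4152
  app: 200 × 48.6 = 9720
  mail: 60 × 46.1 = 2766
Adjusted estimate = 27,582 / 560 = 49.2536 → 49.3%.

49.3%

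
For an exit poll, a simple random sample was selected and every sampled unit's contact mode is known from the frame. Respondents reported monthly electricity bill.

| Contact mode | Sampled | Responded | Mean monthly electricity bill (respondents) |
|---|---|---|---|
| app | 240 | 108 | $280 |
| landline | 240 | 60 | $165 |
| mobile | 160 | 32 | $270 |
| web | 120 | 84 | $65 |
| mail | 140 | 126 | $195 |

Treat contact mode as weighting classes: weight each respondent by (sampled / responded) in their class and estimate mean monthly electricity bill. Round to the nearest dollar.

Response rates by class: app 108/240 = 45%, landline 60/240 = 25%, mobile 32/160 = 20%, web 84/120 = 70%, mail 126/140 = 90%.
With weight = n_sampled/n_responded per class, the weighted class total is n_sampled:
  app: 240 × 280 = 67,200
  landline: 240 × 165 = 39,600
  mobile: 160 × 270 = 43,200
  web: 120 × 65 = 7800
  mail: 140 × 195 = 27,300
Adjusted estimate = 185,100 / 900 = 205.667 → $206.

$206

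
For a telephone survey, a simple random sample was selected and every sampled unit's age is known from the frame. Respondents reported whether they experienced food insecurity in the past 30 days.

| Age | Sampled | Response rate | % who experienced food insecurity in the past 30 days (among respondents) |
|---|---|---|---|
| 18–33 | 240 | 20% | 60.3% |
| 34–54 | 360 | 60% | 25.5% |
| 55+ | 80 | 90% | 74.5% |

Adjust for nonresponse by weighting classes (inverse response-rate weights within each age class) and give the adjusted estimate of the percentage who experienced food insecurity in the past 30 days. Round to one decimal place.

Each respondent's weight = sampled/responded in their class; summing within a class gives n_sampled, so:
  18–33: 240 × 60.3 = 14,472
  34–54: 360 × 25.5 = 9180
  55+: 80 × 74.5 = 5960
Adjusted estimate = 29,612 / 680 = 43.5471 → 43.5%.

43.5%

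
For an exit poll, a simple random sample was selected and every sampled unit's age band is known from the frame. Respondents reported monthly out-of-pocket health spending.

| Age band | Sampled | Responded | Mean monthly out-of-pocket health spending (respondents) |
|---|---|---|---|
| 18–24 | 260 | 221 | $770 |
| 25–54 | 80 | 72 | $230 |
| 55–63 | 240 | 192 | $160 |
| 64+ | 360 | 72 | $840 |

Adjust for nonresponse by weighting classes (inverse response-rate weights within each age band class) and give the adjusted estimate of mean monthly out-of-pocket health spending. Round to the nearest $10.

$600

Response rates by class: 18–24 221/260 = 85%, 25–54 72/80 = 90%, 55–63 192/240 = 80%, 64+ 72/360 = 20%.
Weighting each respondent by the inverse class response rate inflates each class back to its sampled size, so the class weight is n_sampled:
  18–24: 260 × 770 = 200,200
  25–54: 80 × 230 = 18,400
  55–63: 240 × 160 = 38,400
  64+: 360 × 840 = 302,400
Adjusted estimate = 559,400 / 940 = 595.106 → $600.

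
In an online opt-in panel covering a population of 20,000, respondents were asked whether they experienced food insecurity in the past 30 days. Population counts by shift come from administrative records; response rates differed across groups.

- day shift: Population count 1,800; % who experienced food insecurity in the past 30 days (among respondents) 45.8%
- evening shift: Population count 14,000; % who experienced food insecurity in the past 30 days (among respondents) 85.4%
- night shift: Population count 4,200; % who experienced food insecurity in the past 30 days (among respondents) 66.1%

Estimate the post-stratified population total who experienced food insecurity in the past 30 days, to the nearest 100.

Apply each group's respondent rate to its population count:
  day shift: 1,800 × 45.8% = 824.4
  evening shift: 14,000 × 85.4% = 11,956
  night shift: 4,200 × 66.1% = 2776.2
Estimated total = 15556.6 → 15,600.

15,600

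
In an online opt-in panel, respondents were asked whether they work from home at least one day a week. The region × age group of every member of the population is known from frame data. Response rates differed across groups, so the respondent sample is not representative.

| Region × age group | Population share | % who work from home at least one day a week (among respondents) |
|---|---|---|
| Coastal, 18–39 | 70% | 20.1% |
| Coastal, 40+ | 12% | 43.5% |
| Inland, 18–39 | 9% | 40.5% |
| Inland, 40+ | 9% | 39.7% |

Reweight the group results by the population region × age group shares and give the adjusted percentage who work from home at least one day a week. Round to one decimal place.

26.5%

Each cell contributes population-share × respondent value:
  Coastal, 18–39: 0.7 × 20.1 = 14.07
  Coastal, 40+: 0.12 × 43.5 = 5.22
  Inland, 18–39: 0.09 × 40.5 = 3.645
  Inland, 40+: 0.09 × 39.7 = 3.573
Post-stratified estimate = 26.508 → 26.5%.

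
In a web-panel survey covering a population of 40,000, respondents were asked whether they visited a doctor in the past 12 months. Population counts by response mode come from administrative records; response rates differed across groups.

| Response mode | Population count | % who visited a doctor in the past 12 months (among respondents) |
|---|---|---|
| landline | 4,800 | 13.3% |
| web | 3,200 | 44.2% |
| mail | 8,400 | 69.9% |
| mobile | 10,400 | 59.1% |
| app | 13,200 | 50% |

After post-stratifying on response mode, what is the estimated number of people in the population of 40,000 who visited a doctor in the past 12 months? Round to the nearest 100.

20,700

Apply each group's respondent rate to its population count:
  landline: 4,800 × 13.3% = 638.4
  web: 3,200 × 44.2% = 1414.4
  mail: 8,400 × 69.9% = 5871.6
  mobile: 10,400 × 59.1% = 6146.4
  app: 13,200 × 50% = 6600
Estimated total = 20670.8 → 20,700.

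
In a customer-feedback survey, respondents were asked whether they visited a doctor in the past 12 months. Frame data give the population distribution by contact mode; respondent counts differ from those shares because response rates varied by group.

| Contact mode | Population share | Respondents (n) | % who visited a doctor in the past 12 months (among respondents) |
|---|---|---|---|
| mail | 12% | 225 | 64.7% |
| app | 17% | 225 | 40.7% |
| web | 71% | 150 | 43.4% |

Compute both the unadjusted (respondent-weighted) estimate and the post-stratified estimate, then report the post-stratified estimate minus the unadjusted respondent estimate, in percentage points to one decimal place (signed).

Without adjustment, the pooled respondent share is:
  (225/600)×64.7 + (225/600)×40.7 + (150/600)×43.4 = 50.375%
Reweighting by population contact mode shares:
  0.12×64.7 + 0.17×40.7 + 0.71×43.4 = 45.497%
Difference = 45.497 − 50.375 = -4.878 pp.

-4.9 percentage points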